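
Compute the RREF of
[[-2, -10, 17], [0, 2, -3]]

R1 := -1/2·R1
  [ 1  5  -17/2 ]
  [ 0  2     -3 ]
R2 := 1/2·R2
  [ 1  5  -17/2 ]
  [ 0  1   -3/2 ]
R1 := R1 − 5·R2
  [ 1  0    -1 ]
  [ 0  1  -3/2 ]

[[1, 0, -1], [0, 1, -3/2]]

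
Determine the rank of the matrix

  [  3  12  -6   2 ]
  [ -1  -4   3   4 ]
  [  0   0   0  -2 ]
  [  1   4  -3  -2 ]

r1 := 1/3·r1
  [  1   4  -2  2/3 ]
  [ -1  -4   3    4 ]
  [  0   0   0   -2 ]
  [  1   4  -3   -2 ]
r2 := r2 + r1
  [ 1  4  -2   2/3 ]
  [ 0  0   1  14/3 ]
  [ 0  0   0    -2 ]
  [ 1  4  -3    -2 ]
r4 := r4 − r1
  [ 1  4  -2   2/3 ]
  [ 0  0   1  14/3 ]
  [ 0  0   0    -2 ]
  [ 0  0  -1  -8/3 ]
r4 := r4 + r2
  [ 1  4  -2   2/3 ]
  [ 0  0   1  14/3 ]
  [ 0  0   0    -2 ]
  [ 0  0   0     2 ]
r3 := -1/2·r3
  [ 1  4  -2   2/3 ]
  [ 0  0   1  14/3 ]
  [ 0  0   0     1 ]
  [ 0  0   0     2 ]
r4 := r4 − 2·r3
  [ 1  4  -2   2/3 ]
  [ 0  0   1  14/3 ]
  [ 0  0   0     1 ]
  [ 0  0   0     0 ]
r2 := r2 − 14/3·r3
  [ 1  4  -2  2/3 ]
  [ 0  0   1    0 ]
  [ 0  0   0    1 ]
  [ 0  0   0    0 ]
r1 := r1 − 2/3·r3
  [ 1  4  -2  0 ]
  [ 0  0   1  0 ]
  [ 0  0   0  1 ]
  [ 0  0   0  0 ]
r1 := r1 + 2·r2
  [ 1  4  0  0 ]
  [ 0  0  1  0 ]
  [ 0  0  0  1 ]
  [ 0  0  0  0 ]
The reduced form has 3 nonzero rows.

rank = 3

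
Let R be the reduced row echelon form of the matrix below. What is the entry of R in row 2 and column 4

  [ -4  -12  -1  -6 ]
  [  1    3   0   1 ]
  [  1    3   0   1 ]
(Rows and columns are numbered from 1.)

R1 := -1/4·R1
  [ 1  3  1/4  3/2 ]
  [ 1  3    0    1 ]
  [ 1  3    0    1 ]
R2 := R2 − R1
  [ 1  3   1/4   3/2 ]
  [ 0  0  -1/4  -1/2 ]
  [ 1  3     0     1 ]
R3 := R3 − R1
  [ 1  3   1/4   3/2 ]
  [ 0  0  -1/4  -1/2 ]
  [ 0  0  -1/4  -1/2 ]
R2 := -4·R2
  [ 1  3   1/4   3/2 ]
  [ 0  0     1     2 ]
  [ 0  0  -1/4  -1/2 ]
R3 := R3 + 1/4·R2
  [ 1  3  1/4  3/2 ]
  [ 0  0    1    2 ]
  [ 0  0    0    0 ]
R1 := R1 − 1/4·R2
  [ 1  3  0  1 ]
  [ 0  0  1  2 ]
  [ 0  0  0  0 ]

2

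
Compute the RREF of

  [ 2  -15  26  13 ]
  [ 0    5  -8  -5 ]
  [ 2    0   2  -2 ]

Multiply r1 by 1/2.
  [ 1  -15/2  13  13/2 ]
  [ 0      5  -8    -5 ]
  [ 2      0   2    -2 ]
Subtract 2 times r1 from r3.
  [ 1  -15/2   13  13/2 ]
  [ 0      5   -8    -5 ]
  [ 0     15  -24   -15 ]
Multiply r2 by 1/5.
  [ 1  -15/2    13  13/2 ]
  [ 0      1  -8/5    -1 ]
  [ 0     15   -24   -15 ]
Subtract 15 times r2 from r3.
  [ 1  -15/2    13  13/2 ]
  [ 0      1  -8/5    -1 ]
  [ 0      0     0     0 ]
Add 15/2 times r2 to r1.
  [ 1  0     1  -1 ]
  [ 0  1  -8/5  -1 ]
  [ 0  0     0   0 ]

[[1, 0, 1, -1], [0, 1, -8/5, -1], [0, 0, 0, 0]]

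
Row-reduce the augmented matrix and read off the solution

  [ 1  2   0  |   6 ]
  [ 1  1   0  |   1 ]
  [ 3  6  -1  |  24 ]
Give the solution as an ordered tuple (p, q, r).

r2 := r2 − r1
r3 := r3 − 3·r1
r2 := -1·r2
r3 := -1·r3
r1 := r1 − 2·r2
Reading off the last column: p = -4, q = 5, r = -6.

(-4, 5, -6)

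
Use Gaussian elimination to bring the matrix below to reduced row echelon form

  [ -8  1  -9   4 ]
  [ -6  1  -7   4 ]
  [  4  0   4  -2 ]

[[1, 0, 1, 0], [0, 1, -1, 0], [0, 0, 0, 1]]

ρ1 ← -1/8·ρ1
  [  1  -1/8  9/8  -1/2 ]
  [ -6     1   -7     4 ]
  [  4     0    4    -2 ]
ρ2 ← ρ2 + 6·ρ1
  [ 1  -1/8   9/8  -1/2 ]
  [ 0   1/4  -1/4     1 ]
  [ 4     0     4    -2 ]
ρ3 ← ρ3 − 4·ρ1
  [ 1  -1/8   9/8  -1/2 ]
  [ 0   1/4  -1/4     1 ]
  [ 0   1/2  -1/2     0 ]
ρ2 ← 4·ρ2
  [ 1  -1/8   9/8  -1/2 ]
  [ 0     1    -1     4 ]
  [ 0   1/2  -1/2     0 ]
ρ3 ← ρ3 − 1/2·ρ2
  [ 1  -1/8  9/8  -1/2 ]
  [ 0     1   -1     4 ]
  [ 0     0    0    -2 ]
ρ3 ← -1/2·ρ3
  [ 1  -1/8  9/8  -1/2 ]
  [ 0     1   -1     4 ]
  [ 0     0    0     1 ]
ρ2 ← ρ2 − 4·ρ3
  [ 1  -1/8  9/8  -1/2 ]
  [ 0     1   -1     0 ]
  [ 0     0    0     1 ]
ρ1 ← ρ1 + 1/2·ρ3
  [ 1  -1/8  9/8  0 ]
  [ 0     1   -1  0 ]
  [ 0     0    0  1 ]
ρ1 ← ρ1 + 1/8·ρ2
  [ 1  0   1  0 ]
  [ 0  1  -1  0 ]
  [ 0  0   0  1 ]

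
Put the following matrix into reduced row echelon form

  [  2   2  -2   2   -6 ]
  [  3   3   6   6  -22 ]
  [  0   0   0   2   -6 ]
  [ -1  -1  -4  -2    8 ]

R1 -> 1/2·R1
  [  1   1  -1   1   -3 ]
  [  3   3   6   6  -22 ]
  [  0   0   0   2   -6 ]
  [ -1  -1  -4  -2    8 ]
R2 -> R2 − 3·R1
  [  1   1  -1   1   -3 ]
  [  0   0   9   3  -13 ]
  [  0   0   0   2   -6 ]
  [ -1  -1  -4  -2    8 ]
R4 -> R4 + R1
  [ 1  1  -1   1   -3 ]
  [ 0  0   9   3  -13 ]
  [ 0  0   0   2   -6 ]
  [ 0  0  -5  -1    5 ]
R2 -> 1/9·R2
  [ 1  1  -1    1     -3 ]
  [ 0  0   1  1/3  -13/9 ]
  [ 0  0   0    2     -6 ]
  [ 0  0  -5   -1      5 ]
R4 -> R4 + 5·R2
  [ 1  1  -1    1     -3 ]
  [ 0  0   1  1/3  -13/9 ]
  [ 0  0   0    2     -6 ]
  [ 0  0   0  2/3  -20/9 ]
R3 -> 1/2·R3
  [ 1  1  -1    1     -3 ]
  [ 0  0   1  1/3  -13/9 ]
  [ 0  0   0    1     -3 ]
  [ 0  0   0  2/3  -20/9 ]
R4 -> R4 − 2/3·R3
  [ 1  1  -1    1     -3 ]
  [ 0  0   1  1/3  -13/9 ]
  [ 0  0   0    1     -3 ]
  [ 0  0   0    0   -2/9 ]
R4 -> -9/2·R4
  [ 1  1  -1    1     -3 ]
  [ 0  0   1  1/3  -13/9 ]
  [ 0  0   0    1     -3 ]
  [ 0  0   0    0      1 ]
R3 -> R3 + 3·R4
  [ 1  1  -1    1     -3 ]
  [ 0  0   1  1/3  -13/9 ]
  [ 0  0   0    1      0 ]
  [ 0  0   0    0      1 ]
R2 -> R2 + 13/9·R4
  [ 1  1  -1    1  -3 ]
  [ 0  0   1  1/3   0 ]
  [ 0  0   0    1   0 ]
  [ 0  0   0    0   1 ]
R1 -> R1 + 3·R4
  [ 1  1  -1    1  0 ]
  [ 0  0   1  1/3  0 ]
  [ 0  0   0    1  0 ]
  [ 0  0   0    0  1 ]
R2 -> R2 − 1/3·R3
  [ 1  1  -1  1  0 ]
  [ 0  0   1  0  0 ]
  [ 0  0   0  1  0 ]
  [ 0  0   0  0  1 ]
R1 -> R1 − R3
  [ 1  1  -1  0  0 ]
  [ 0  0   1  0  0 ]
  [ 0  0   0  1  0 ]
  [ 0  0   0  0  1 ]
R1 -> R1 + R2
  [ 1  1  0  0  0 ]
  [ 0  0  1  0  0 ]
  [ 0  0  0  1  0 ]
  [ 0  0  0  0  1 ]

[[1, 1, 0, 0, 0], [0, 0, 1, 0, 0], [0, 0, 0, 1, 0], [0, 0, 0, 0, 1]]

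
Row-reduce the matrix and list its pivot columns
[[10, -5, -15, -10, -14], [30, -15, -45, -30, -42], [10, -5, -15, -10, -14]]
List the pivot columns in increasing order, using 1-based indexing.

R1 → 1/10·R1
  [  1  -1/2  -3/2   -1  -7/5 ]
  [ 30   -15   -45  -30   -42 ]
  [ 10    -5   -15  -10   -14 ]
R2 → R2 − 30·R1
  [  1  -1/2  -3/2   -1  -7/5 ]
  [  0     0     0    0     0 ]
  [ 10    -5   -15  -10   -14 ]
R3 → R3 − 10·R1
  [ 1  -1/2  -3/2  -1  -7/5 ]
  [ 0     0     0   0     0 ]
  [ 0     0     0   0     0 ]
Pivot columns are the columns containing a leading 1.

1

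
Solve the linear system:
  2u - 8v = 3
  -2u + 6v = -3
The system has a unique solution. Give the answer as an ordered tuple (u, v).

Form the augmented matrix and row-reduce:
  [  2  -8  |   3 ]
  [ -2   6  |  -3 ]
ρ1 := 1/2·ρ1
ρ2 := ρ2 + 2·ρ1
ρ2 := -1/2·ρ2
ρ1 := ρ1 + 4·ρ2
Reading off the last column: u = 3/2, v = 0.

(3/2, 0)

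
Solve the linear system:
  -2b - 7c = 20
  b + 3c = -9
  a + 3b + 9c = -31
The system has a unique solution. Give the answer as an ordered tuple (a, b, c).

(-4, -3, -2)

Form the augmented matrix and row-reduce:
  [ 0  -2  -7  |   20 ]
  [ 0   1   3  |   -9 ]
  [ 1   3   9  |  -31 ]
R1 <-> R3
R3 := R3 + 2·R2
R3 := -1·R3
R2 := R2 − 3·R3
R1 := R1 − 9·R3
R1 := R1 − 3·R2
Reading off the last column: a = -4, b = -3, c = -2.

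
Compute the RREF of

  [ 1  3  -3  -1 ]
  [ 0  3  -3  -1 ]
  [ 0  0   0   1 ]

R2 -> 1/3·R2
  [ 1  3  -3    -1 ]
  [ 0  1  -1  -1/3 ]
  [ 0  0   0     1 ]
R2 -> R2 + 1/3·R3
  [ 1  3  -3  -1 ]
  [ 0  1  -1   0 ]
  [ 0  0   0   1 ]
R1 -> R1 + R3
  [ 1  3  -3  0 ]
  [ 0  1  -1  0 ]
  [ 0  0   0  1 ]
R1 -> R1 − 3·R2
  [ 1  0   0  0 ]
  [ 0  1  -1  0 ]
  [ 0  0   0  1 ]

[[1, 0, 0, 0], [0, 1, -1, 0], [0, 0, 0, 1]]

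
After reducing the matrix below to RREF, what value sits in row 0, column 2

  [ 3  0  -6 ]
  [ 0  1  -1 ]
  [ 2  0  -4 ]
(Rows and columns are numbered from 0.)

-2

r1 -> 1/3·r1
  [ 1  0  -2 ]
  [ 0  1  -1 ]
  [ 2  0  -4 ]
r3 -> r3 − 2·r1
  [ 1  0  -2 ]
  [ 0  1  -1 ]
  [ 0  0   0 ]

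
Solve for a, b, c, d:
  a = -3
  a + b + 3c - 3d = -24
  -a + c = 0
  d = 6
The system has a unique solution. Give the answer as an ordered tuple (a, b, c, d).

Form the augmented matrix and row-reduce:
  [  1  0  0   0  |   -3 ]
  [  1  1  3  -3  |  -24 ]
  [ -1  0  1   0  |    0 ]
  [  0  0  0   1  |    6 ]
Subtract R1 from R2.
  [  1  0  0   0  |   -3 ]
  [  0  1  3  -3  |  -21 ]
  [ -1  0  1   0  |    0 ]
  [  0  0  0   1  |    6 ]
Add R1 to R3.
  [ 1  0  0   0  |   -3 ]
  [ 0  1  3  -3  |  -21 ]
  [ 0  0  1   0  |   -3 ]
  [ 0  0  0   1  |    6 ]
Add 3 times R4 to R2.
  [ 1  0  0  0  |  -3 ]
  [ 0  1  3  0  |  -3 ]
  [ 0  0  1  0  |  -3 ]
  [ 0  0  0  1  |   6 ]
Subtract 3 times R3 from R2.
  [ 1  0  0  0  |  -3 ]
  [ 0  1  0  0  |   6 ]
  [ 0  0  1  0  |  -3 ]
  [ 0  0  0  1  |   6 ]
Reading off the last column: a = -3, b = 6, c = -3, d = 6.

(-3, 6, -3, 6)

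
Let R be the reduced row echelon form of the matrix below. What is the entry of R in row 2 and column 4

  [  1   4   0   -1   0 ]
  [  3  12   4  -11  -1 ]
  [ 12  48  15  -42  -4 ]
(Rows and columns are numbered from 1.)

R2 ← R2 − 3·R1
R3 ← R3 − 12·R1
R2 ← 1/4·R2
R3 ← R3 − 15·R2
R3 ← -4·R3
R2 ← R2 + 1/4·R3

-2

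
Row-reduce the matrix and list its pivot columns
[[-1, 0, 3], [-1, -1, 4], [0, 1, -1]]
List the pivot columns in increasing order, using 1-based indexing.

ρ1 ← -1·ρ1
  [  1   0  -3 ]
  [ -1  -1   4 ]
  [  0   1  -1 ]
ρ2 ← ρ2 + ρ1
  [ 1   0  -3 ]
  [ 0  -1   1 ]
  [ 0   1  -1 ]
ρ2 ← -1·ρ2
  [ 1  0  -3 ]
  [ 0  1  -1 ]
  [ 0  1  -1 ]
ρ3 ← ρ3 − ρ2
  [ 1  0  -3 ]
  [ 0  1  -1 ]
  [ 0  0   0 ]
Pivot columns are the columns containing a leading 1.

1, 2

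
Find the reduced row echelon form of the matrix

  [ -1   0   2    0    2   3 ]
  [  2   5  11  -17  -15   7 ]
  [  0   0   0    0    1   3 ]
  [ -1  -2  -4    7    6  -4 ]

ρ1 -> -1·ρ1
ρ2 -> ρ2 − 2·ρ1
ρ4 -> ρ4 + ρ1
ρ2 -> 1/5·ρ2
ρ4 -> ρ4 + 2·ρ2
ρ3 <=> ρ4
ρ3 -> 5·ρ3
ρ3 -> ρ3 + 2·ρ4
ρ2 -> ρ2 + 11/5·ρ4
ρ1 -> ρ1 + 2·ρ4
ρ2 -> ρ2 + 17/5·ρ3

[[1, 0, -2, 0, 0, 3], [0, 1, 3, 0, 0, -1], [0, 0, 0, 1, 0, -3], [0, 0, 0, 0, 1, 3]]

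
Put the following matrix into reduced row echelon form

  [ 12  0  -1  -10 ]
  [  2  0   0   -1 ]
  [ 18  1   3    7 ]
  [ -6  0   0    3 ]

r1 := 1/12·r1
r2 := r2 − 2·r1
r3 := r3 − 18·r1
r4 := r4 + 6·r1
r2 ↔ r3
r3 := 6·r3
r4 := r4 + 1/2·r3
r2 := r2 − 9/2·r3
r1 := r1 + 1/12·r3

[[1, 0, 0, -1/2], [0, 1, 0, 4], [0, 0, 1, 4], [0, 0, 0, 0]]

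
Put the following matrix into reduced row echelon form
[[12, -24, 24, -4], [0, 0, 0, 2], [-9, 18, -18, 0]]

r1 ← 1/12·r1
  [  1  -2    2  -1/3 ]
  [  0   0    0     2 ]
  [ -9  18  -18     0 ]
r3 ← r3 + 9·r1
  [ 1  -2  2  -1/3 ]
  [ 0   0  0     2 ]
  [ 0   0  0    -3 ]
r2 ← 1/2·r2
  [ 1  -2  2  -1/3 ]
  [ 0   0  0     1 ]
  [ 0   0  0    -3 ]
r3 ← r3 + 3·r2
  [ 1  -2  2  -1/3 ]
  [ 0   0  0     1 ]
  [ 0   0  0     0 ]
r1 ← r1 + 1/3·r2
  [ 1  -2  2  0 ]
  [ 0   0  0  1 ]
  [ 0   0  0  0 ]

[[1, -2, 2, 0], [0, 0, 0, 1], [0, 0, 0, 0]]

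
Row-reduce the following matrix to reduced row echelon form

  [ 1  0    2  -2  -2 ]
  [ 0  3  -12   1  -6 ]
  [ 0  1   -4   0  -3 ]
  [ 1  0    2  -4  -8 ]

[[1, 0, 2, 0, 4], [0, 1, -4, 0, -3], [0, 0, 0, 1, 3], [0, 0, 0, 0, 0]]

R4 := R4 − R1
R2 := 1/3·R2
R3 := R3 − R2
R3 := -3·R3
R4 := R4 + 2·R3
R2 := R2 − 1/3·R3
R1 := R1 + 2·R3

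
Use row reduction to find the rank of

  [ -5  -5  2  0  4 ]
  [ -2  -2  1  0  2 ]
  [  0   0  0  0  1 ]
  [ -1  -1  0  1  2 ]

Multiply R1 by -1/5.
  [  1   1  -2/5  0  -4/5 ]
  [ -2  -2     1  0     2 ]
  [  0   0     0  0     1 ]
  [ -1  -1     0  1     2 ]
Add 2 times R1 to R2.
  [  1   1  -2/5  0  -4/5 ]
  [  0   0   1/5  0   2/5 ]
  [  0   0     0  0     1 ]
  [ -1  -1     0  1     2 ]
Add R1 to R4.
  [ 1  1  -2/5  0  -4/5 ]
  [ 0  0   1/5  0   2/5 ]
  [ 0  0     0  0     1 ]
  [ 0  0  -2/5  1   6/5 ]
Multiply R2 by 5.
  [ 1  1  -2/5  0  -4/5 ]
  [ 0  0     1  0     2 ]
  [ 0  0     0  0     1 ]
  [ 0  0  -2/5  1   6/5 ]
Add 2/5 times R2 to R4.
  [ 1  1  -2/5  0  -4/5 ]
  [ 0  0     1  0     2 ]
  [ 0  0     0  0     1 ]
  [ 0  0     0  1     2 ]
Swap R3 and R4.
  [ 1  1  -2/5  0  -4/5 ]
  [ 0  0     1  0     2 ]
  [ 0  0     0  1     2 ]
  [ 0  0     0  0     1 ]
Subtract 2 times R4 from R3.
  [ 1  1  -2/5  0  -4/5 ]
  [ 0  0     1  0     2 ]
  [ 0  0     0  1     0 ]
  [ 0  0     0  0     1 ]
Subtract 2 times R4 from R2.
  [ 1  1  -2/5  0  -4/5 ]
  [ 0  0     1  0     0 ]
  [ 0  0     0  1     0 ]
  [ 0  0     0  0     1 ]
Add 4/5 times R4 to R1.
  [ 1  1  -2/5  0  0 ]
  [ 0  0     1  0  0 ]
  [ 0  0     0  1  0 ]
  [ 0  0     0  0  1 ]
Add 2/5 times R2 to R1.
  [ 1  1  0  0  0 ]
  [ 0  0  1  0  0 ]
  [ 0  0  0  1  0 ]
  [ 0  0  0  0  1 ]
The reduced form has 4 nonzero rows.

rank = 4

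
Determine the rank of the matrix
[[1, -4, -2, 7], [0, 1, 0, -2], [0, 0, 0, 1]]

rank = 3

Add 2 times R3 to R2.
  [ 1  -4  -2  7 ]
  [ 0   1   0  0 ]
  [ 0   0   0  1 ]
Subtract 7 times R3 from R1.
  [ 1  -4  -2  0 ]
  [ 0   1   0  0 ]
  [ 0   0   0  1 ]
Add 4 times R2 to R1.
  [ 1  0  -2  0 ]
  [ 0  1   0  0 ]
  [ 0  0   0  1 ]
The reduced form has 3 nonzero rows.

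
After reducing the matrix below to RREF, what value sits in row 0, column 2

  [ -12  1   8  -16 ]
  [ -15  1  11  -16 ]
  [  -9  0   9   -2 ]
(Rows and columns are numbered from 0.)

Multiply R1 by -1/12.
Add 15 times R1 to R2.
Add 9 times R1 to R3.
Multiply R2 by -4.
Add 3/4 times R2 to R3.
Multiply R3 by -1/2.
Add 16 times R3 to R2.
Subtract 4/3 times R3 from R1.
Add 1/12 times R2 to R1.

-1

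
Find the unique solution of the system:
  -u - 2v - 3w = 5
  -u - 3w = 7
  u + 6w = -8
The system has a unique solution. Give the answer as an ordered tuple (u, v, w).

(-6, 1, -1/3)

Form the augmented matrix and row-reduce:
  [ -1  -2  -3  |   5 ]
  [ -1   0  -3  |   7 ]
  [  1   0   6  |  -8 ]
r1 ← -1·r1
  [  1  2   3  |  -5 ]
  [ -1  0  -3  |   7 ]
  [  1  0   6  |  -8 ]
r2 ← r2 + r1
  [ 1  2  3  |  -5 ]
  [ 0  2  0  |   2 ]
  [ 1  0  6  |  -8 ]
r3 ← r3 − r1
  [ 1   2  3  |  -5 ]
  [ 0   2  0  |   2 ]
  [ 0  -2  3  |  -3 ]
r2 ← 1/2·r2
  [ 1   2  3  |  -5 ]
  [ 0   1  0  |   1 ]
  [ 0  -2  3  |  -3 ]
r3 ← r3 + 2·r2
  [ 1  2  3  |  -5 ]
  [ 0  1  0  |   1 ]
  [ 0  0  3  |  -1 ]
r3 ← 1/3·r3
  [ 1  2  3  |    -5 ]
  [ 0  1  0  |     1 ]
  [ 0  0  1  |  -1/3 ]
r1 ← r1 − 3·r3
  [ 1  2  0  |    -4 ]
  [ 0  1  0  |     1 ]
  [ 0  0  1  |  -1/3 ]
r1 ← r1 − 2·r2
  [ 1  0  0  |    -6 ]
  [ 0  1  0  |     1 ]
  [ 0  0  1  |  -1/3 ]
Reading off the last column: u = -6, v = 1, w = -1/3.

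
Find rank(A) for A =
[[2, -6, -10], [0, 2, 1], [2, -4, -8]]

rank = 3

ρ1 → 1/2·ρ1
  [ 1  -3  -5 ]
  [ 0   2   1 ]
  [ 2  -4  -8 ]
ρ3 → ρ3 − 2·ρ1
  [ 1  -3  -5 ]
  [ 0   2   1 ]
  [ 0   2   2 ]
ρ2 → 1/2·ρ2
  [ 1  -3   -5 ]
  [ 0   1  1/2 ]
  [ 0   2    2 ]
ρ3 → ρ3 − 2·ρ2
  [ 1  -3   -5 ]
  [ 0   1  1/2 ]
  [ 0   0    1 ]
ρ2 → ρ2 − 1/2·ρ3
  [ 1  -3  -5 ]
  [ 0   1   0 ]
  [ 0   0   1 ]
ρ1 → ρ1 + 5·ρ3
  [ 1  -3  0 ]
  [ 0   1  0 ]
  [ 0   0  1 ]
ρ1 → ρ1 + 3·ρ2
  [ 1  0  0 ]
  [ 0  1  0 ]
  [ 0  0  1 ]
The reduced form has 3 nonzero rows.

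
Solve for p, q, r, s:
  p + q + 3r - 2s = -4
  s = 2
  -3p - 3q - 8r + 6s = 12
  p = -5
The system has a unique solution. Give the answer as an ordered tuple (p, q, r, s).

(-5, 5, 0, 2)

Form the augmented matrix and row-reduce:
  [  1   1   3  -2  |  -4 ]
  [  0   0   0   1  |   2 ]
  [ -3  -3  -8   6  |  12 ]
  [  1   0   0   0  |  -5 ]
R3 -> R3 + 3·R1
  [ 1  1  3  -2  |  -4 ]
  [ 0  0  0   1  |   2 ]
  [ 0  0  1   0  |   0 ]
  [ 1  0  0   0  |  -5 ]
R4 -> R4 − R1
  [ 1   1   3  -2  |  -4 ]
  [ 0   0   0   1  |   2 ]
  [ 0   0   1   0  |   0 ]
  [ 0  -1  -3   2  |  -1 ]
R2 <-> R4
  [ 1   1   3  -2  |  -4 ]
  [ 0  -1  -3   2  |  -1 ]
  [ 0   0   1   0  |   0 ]
  [ 0   0   0   1  |   2 ]
R2 -> -1·R2
  [ 1  1  3  -2  |  -4 ]
  [ 0  1  3  -2  |   1 ]
  [ 0  0  1   0  |   0 ]
  [ 0  0  0   1  |   2 ]
R2 -> R2 + 2·R4
  [ 1  1  3  -2  |  -4 ]
  [ 0  1  3   0  |   5 ]
  [ 0  0  1   0  |   0 ]
  [ 0  0  0   1  |   2 ]
R1 -> R1 + 2·R4
  [ 1  1  3  0  |  0 ]
  [ 0  1  3  0  |  5 ]
  [ 0  0  1  0  |  0 ]
  [ 0  0  0  1  |  2 ]
R2 -> R2 − 3·R3
  [ 1  1  3  0  |  0 ]
  [ 0  1  0  0  |  5 ]
  [ 0  0  1  0  |  0 ]
  [ 0  0  0  1  |  2 ]
R1 -> R1 − 3·R3
  [ 1  1  0  0  |  0 ]
  [ 0  1  0  0  |  5 ]
  [ 0  0  1  0  |  0 ]
  [ 0  0  0  1  |  2 ]
R1 -> R1 − R2
  [ 1  0  0  0  |  -5 ]
  [ 0  1  0  0  |   5 ]
  [ 0  0  1  0  |   0 ]
  [ 0  0  0  1  |   2 ]
Reading off the last column: p = -5, q = 5, r = 0, s = 2.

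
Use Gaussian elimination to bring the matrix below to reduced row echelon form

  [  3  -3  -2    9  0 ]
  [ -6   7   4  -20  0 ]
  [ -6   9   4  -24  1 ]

[[1, 0, -2/3, 1, 0], [0, 1, 0, -2, 0], [0, 0, 0, 0, 1]]

Multiply ρ1 by 1/3.
  [  1  -1  -2/3    3  0 ]
  [ -6   7     4  -20  0 ]
  [ -6   9     4  -24  1 ]
Add 6 times ρ1 to ρ2.
  [  1  -1  -2/3    3  0 ]
  [  0   1     0   -2  0 ]
  [ -6   9     4  -24  1 ]
Add 6 times ρ1 to ρ3.
  [ 1  -1  -2/3   3  0 ]
  [ 0   1     0  -2  0 ]
  [ 0   3     0  -6  1 ]
Subtract 3 times ρ2 from ρ3.
  [ 1  -1  -2/3   3  0 ]
  [ 0   1     0  -2  0 ]
  [ 0   0     0   0  1 ]
Add ρ2 to ρ1.
  [ 1  0  -2/3   1  0 ]
  [ 0  1     0  -2  0 ]
  [ 0  0     0   0  1 ]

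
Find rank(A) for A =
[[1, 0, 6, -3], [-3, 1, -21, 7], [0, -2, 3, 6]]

rank = 3

ρ2 ← ρ2 + 3·ρ1
  [ 1   0   6  -3 ]
  [ 0   1  -3  -2 ]
  [ 0  -2   3   6 ]
ρ3 ← ρ3 + 2·ρ2
  [ 1  0   6  -3 ]
  [ 0  1  -3  -2 ]
  [ 0  0  -3   2 ]
ρ3 ← -1/3·ρ3
  [ 1  0   6    -3 ]
  [ 0  1  -3    -2 ]
  [ 0  0   1  -2/3 ]
ρ2 ← ρ2 + 3·ρ3
  [ 1  0  6    -3 ]
  [ 0  1  0    -4 ]
  [ 0  0  1  -2/3 ]
ρ1 ← ρ1 − 6·ρ3
  [ 1  0  0     1 ]
  [ 0  1  0    -4 ]
  [ 0  0  1  -2/3 ]
The reduced form has 3 nonzero rows.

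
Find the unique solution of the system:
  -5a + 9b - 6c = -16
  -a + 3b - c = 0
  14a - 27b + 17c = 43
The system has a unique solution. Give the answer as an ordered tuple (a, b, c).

(-1, 5/3, 6)

Form the augmented matrix and row-reduce:
  [ -5    9  -6  |  -16 ]
  [ -1    3  -1  |    0 ]
  [ 14  -27  17  |   43 ]
R1 := -1/5·R1
R2 := R2 + R1
R3 := R3 − 14·R1
R2 := 5/6·R2
R3 := R3 + 9/5·R2
R3 := 2·R3
R2 := R2 − 1/6·R3
R1 := R1 − 6/5·R3
R1 := R1 + 9/5·R2
Reading off the last column: a = -1, b = 5/3, c = 6.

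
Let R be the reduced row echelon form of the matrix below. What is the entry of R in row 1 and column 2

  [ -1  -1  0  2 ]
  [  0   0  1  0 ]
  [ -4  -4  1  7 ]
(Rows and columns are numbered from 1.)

R1 := -1·R1
  [  1   1  0  -2 ]
  [  0   0  1   0 ]
  [ -4  -4  1   7 ]
R3 := R3 + 4·R1
  [ 1  1  0  -2 ]
  [ 0  0  1   0 ]
  [ 0  0  1  -1 ]
R3 := R3 − R2
  [ 1  1  0  -2 ]
  [ 0  0  1   0 ]
  [ 0  0  0  -1 ]
R3 := -1·R3
  [ 1  1  0  -2 ]
  [ 0  0  1   0 ]
  [ 0  0  0   1 ]
R1 := R1 + 2·R3
  [ 1  1  0  0 ]
  [ 0  0  1  0 ]
  [ 0  0  0  1 ]

1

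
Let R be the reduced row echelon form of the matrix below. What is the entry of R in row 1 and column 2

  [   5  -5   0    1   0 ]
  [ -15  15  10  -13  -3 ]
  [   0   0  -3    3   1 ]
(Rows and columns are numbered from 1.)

Multiply ρ1 by 1/5.
Add 15 times ρ1 to ρ2.
Multiply ρ2 by 1/10.
Add 3 times ρ2 to ρ3.
Multiply ρ3 by 10.
Add 3/10 times ρ3 to ρ2.

-1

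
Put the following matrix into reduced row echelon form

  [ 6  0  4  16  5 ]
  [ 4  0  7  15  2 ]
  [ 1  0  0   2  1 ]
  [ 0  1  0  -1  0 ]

[[1, 0, 0, 2, 0], [0, 1, 0, -1, 0], [0, 0, 1, 1, 0], [0, 0, 0, 0, 1]]

R1 → 1/6·R1
  [ 1  0  2/3  8/3  5/6 ]
  [ 4  0    7   15    2 ]
  [ 1  0    0    2    1 ]
  [ 0  1    0   -1    0 ]
R2 → R2 − 4·R1
  [ 1  0   2/3   8/3   5/6 ]
  [ 0  0  13/3  13/3  -4/3 ]
  [ 1  0     0     2     1 ]
  [ 0  1     0    -1     0 ]
R3 → R3 − R1
  [ 1  0   2/3   8/3   5/6 ]
  [ 0  0  13/3  13/3  -4/3 ]
  [ 0  0  -2/3  -2/3   1/6 ]
  [ 0  1     0    -1     0 ]
R2 <=> R4
  [ 1  0   2/3   8/3   5/6 ]
  [ 0  1     0    -1     0 ]
  [ 0  0  -2/3  -2/3   1/6 ]
  [ 0  0  13/3  13/3  -4/3 ]
R3 → -3/2·R3
  [ 1  0   2/3   8/3   5/6 ]
  [ 0  1     0    -1     0 ]
  [ 0  0     1     1  -1/4 ]
  [ 0  0  13/3  13/3  -4/3 ]
R4 → R4 − 13/3·R3
  [ 1  0  2/3  8/3   5/6 ]
  [ 0  1    0   -1     0 ]
  [ 0  0    1    1  -1/4 ]
  [ 0  0    0    0  -1/4 ]
R4 → -4·R4
  [ 1  0  2/3  8/3   5/6 ]
  [ 0  1    0   -1     0 ]
  [ 0  0    1    1  -1/4 ]
  [ 0  0    0    0     1 ]
R3 → R3 + 1/4·R4
  [ 1  0  2/3  8/3  5/6 ]
  [ 0  1    0   -1    0 ]
  [ 0  0    1    1    0 ]
  [ 0  0    0    0    1 ]
R1 → R1 − 5/6·R4
  [ 1  0  2/3  8/3  0 ]
  [ 0  1    0   -1  0 ]
  [ 0  0    1    1  0 ]
  [ 0  0    0    0  1 ]
R1 → R1 − 2/3·R3
  [ 1  0  0   2  0 ]
  [ 0  1  0  -1  0 ]
  [ 0  0  1   1  0 ]
  [ 0  0  0   0  1 ]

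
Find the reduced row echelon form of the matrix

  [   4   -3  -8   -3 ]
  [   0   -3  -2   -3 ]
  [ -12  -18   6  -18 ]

R1 → 1/4·R1
R3 → R3 + 12·R1
R2 → -1/3·R2
R3 → R3 + 27·R2
R1 → R1 + 3/4·R2

[[1, 0, -3/2, 0], [0, 1, 2/3, 1], [0, 0, 0, 0]]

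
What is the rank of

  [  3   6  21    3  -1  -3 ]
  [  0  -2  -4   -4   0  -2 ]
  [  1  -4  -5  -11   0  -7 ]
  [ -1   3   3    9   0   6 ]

rank = 3

Multiply r1 by 1/3.
Subtract r1 from r3.
Add r1 to r4.
Multiply r2 by -1/2.
Add 6 times r2 to r3.
Subtract 5 times r2 from r4.
Multiply r3 by 3.
Add 1/3 times r3 to r4.
Add 1/3 times r3 to r1.
Subtract 2 times r2 from r1.
The reduced form has 3 nonzero rows.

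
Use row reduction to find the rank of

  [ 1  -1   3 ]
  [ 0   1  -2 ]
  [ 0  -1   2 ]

rank = 2

ρ3 := ρ3 + ρ2
  [ 1  -1   3 ]
  [ 0   1  -2 ]
  [ 0   0   0 ]
ρ1 := ρ1 + ρ2
  [ 1  0   1 ]
  [ 0  1  -2 ]
  [ 0  0   0 ]
The reduced form has 2 nonzero rows.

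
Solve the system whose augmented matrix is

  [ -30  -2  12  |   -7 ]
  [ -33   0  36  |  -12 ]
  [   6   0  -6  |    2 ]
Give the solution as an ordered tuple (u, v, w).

Multiply R1 by -1/30.
  [   1  1/15  -2/5  |  7/30 ]
  [ -33     0    36  |   -12 ]
  [   6     0    -6  |     2 ]
Add 33 times R1 to R2.
  [ 1  1/15   -2/5  |    7/30 ]
  [ 0  11/5  114/5  |  -43/10 ]
  [ 6     0     -6  |       2 ]
Subtract 6 times R1 from R3.
  [ 1  1/15   -2/5  |    7/30 ]
  [ 0  11/5  114/5  |  -43/10 ]
  [ 0  -2/5  -18/5  |     3/5 ]
Multiply R2 by 5/11.
  [ 1  1/15    -2/5  |    7/30 ]
  [ 0     1  114/11  |  -43/22 ]
  [ 0  -2/5   -18/5  |     3/5 ]
Add 2/5 times R2 to R3.
  [ 1  1/15    -2/5  |    7/30 ]
  [ 0     1  114/11  |  -43/22 ]
  [ 0     0    6/11  |   -2/11 ]
Multiply R3 by 11/6.
  [ 1  1/15    -2/5  |    7/30 ]
  [ 0     1  114/11  |  -43/22 ]
  [ 0     0       1  |    -1/3 ]
Subtract 114/11 times R3 from R2.
  [ 1  1/15  -2/5  |  7/30 ]
  [ 0     1     0  |   3/2 ]
  [ 0     0     1  |  -1/3 ]
Add 2/5 times R3 to R1.
  [ 1  1/15  0  |  1/10 ]
  [ 0     1  0  |   3/2 ]
  [ 0     0  1  |  -1/3 ]
Subtract 1/15 times R2 from R1.
  [ 1  0  0  |     0 ]
  [ 0  1  0  |   3/2 ]
  [ 0  0  1  |  -1/3 ]
Reading off the last column: u = 0, v = 3/2, w = -1/3.

(0, 3/2, -1/3)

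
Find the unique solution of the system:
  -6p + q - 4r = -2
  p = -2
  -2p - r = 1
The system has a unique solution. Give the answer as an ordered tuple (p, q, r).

(-2, -2, 3)

Form the augmented matrix and row-reduce:
  [ -6  1  -4  |  -2 ]
  [  1  0   0  |  -2 ]
  [ -2  0  -1  |   1 ]
R1 -> -1/6·R1
  [  1  -1/6  2/3  |  1/3 ]
  [  1     0    0  |   -2 ]
  [ -2     0   -1  |    1 ]
R2 -> R2 − R1
  [  1  -1/6   2/3  |   1/3 ]
  [  0   1/6  -2/3  |  -7/3 ]
  [ -2     0    -1  |     1 ]
R3 -> R3 + 2·R1
  [ 1  -1/6   2/3  |   1/3 ]
  [ 0   1/6  -2/3  |  -7/3 ]
  [ 0  -1/3   1/3  |   5/3 ]
R2 -> 6·R2
  [ 1  -1/6  2/3  |  1/3 ]
  [ 0     1   -4  |  -14 ]
  [ 0  -1/3  1/3  |  5/3 ]
R3 -> R3 + 1/3·R2
  [ 1  -1/6  2/3  |  1/3 ]
  [ 0     1   -4  |  -14 ]
  [ 0     0   -1  |   -3 ]
R3 -> -1·R3
  [ 1  -1/6  2/3  |  1/3 ]
  [ 0     1   -4  |  -14 ]
  [ 0     0    1  |    3 ]
R2 -> R2 + 4·R3
  [ 1  -1/6  2/3  |  1/3 ]
  [ 0     1    0  |   -2 ]
  [ 0     0    1  |    3 ]
R1 -> R1 − 2/3·R3
  [ 1  -1/6  0  |  -5/3 ]
  [ 0     1  0  |    -2 ]
  [ 0     0  1  |     3 ]
R1 -> R1 + 1/6·R2
  [ 1  0  0  |  -2 ]
  [ 0  1  0  |  -2 ]
  [ 0  0  1  |   3 ]
Reading off the last column: p = -2, q = -2, r = 3.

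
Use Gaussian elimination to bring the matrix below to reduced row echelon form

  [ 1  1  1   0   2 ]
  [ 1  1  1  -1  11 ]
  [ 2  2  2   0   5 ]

R2 → R2 − R1
  [ 1  1  1   0  2 ]
  [ 0  0  0  -1  9 ]
  [ 2  2  2   0  5 ]
R3 → R3 − 2·R1
  [ 1  1  1   0  2 ]
  [ 0  0  0  -1  9 ]
  [ 0  0  0   0  1 ]
R2 → -1·R2
  [ 1  1  1  0   2 ]
  [ 0  0  0  1  -9 ]
  [ 0  0  0  0   1 ]
R2 → R2 + 9·R3
  [ 1  1  1  0  2 ]
  [ 0  0  0  1  0 ]
  [ 0  0  0  0  1 ]
R1 → R1 − 2·R3
  [ 1  1  1  0  0 ]
  [ 0  0  0  1  0 ]
  [ 0  0  0  0  1 ]

[[1, 1, 1, 0, 0], [0, 0, 0, 1, 0], [0, 0, 0, 0, 1]]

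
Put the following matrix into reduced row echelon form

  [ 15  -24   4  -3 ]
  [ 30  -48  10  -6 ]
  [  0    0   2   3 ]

[[1, -8/5, 0, 0], [0, 0, 1, 0], [0, 0, 0, 1]]

ρ1 := 1/15·ρ1
  [  1  -8/5  4/15  -1/5 ]
  [ 30   -48    10    -6 ]
  [  0     0     2     3 ]
ρ2 := ρ2 − 30·ρ1
  [ 1  -8/5  4/15  -1/5 ]
  [ 0     0     2     0 ]
  [ 0     0     2     3 ]
ρ2 := 1/2·ρ2
  [ 1  -8/5  4/15  -1/5 ]
  [ 0     0     1     0 ]
  [ 0     0     2     3 ]
ρ3 := ρ3 − 2·ρ2
  [ 1  -8/5  4/15  -1/5 ]
  [ 0     0     1     0 ]
  [ 0     0     0     3 ]
ρ3 := 1/3·ρ3
  [ 1  -8/5  4/15  -1/5 ]
  [ 0     0     1     0 ]
  [ 0     0     0     1 ]
ρ1 := ρ1 + 1/5·ρ3
  [ 1  -8/5  4/15  0 ]
  [ 0     0     1  0 ]
  [ 0     0     0  1 ]
ρ1 := ρ1 − 4/15·ρ2
  [ 1  -8/5  0  0 ]
  [ 0     0  1  0 ]
  [ 0     0  0  1 ]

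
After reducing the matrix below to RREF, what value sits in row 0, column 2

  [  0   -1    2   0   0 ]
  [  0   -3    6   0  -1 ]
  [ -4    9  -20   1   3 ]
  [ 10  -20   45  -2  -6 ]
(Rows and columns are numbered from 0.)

R1 ↔ R3
  [ -4    9  -20   1   3 ]
  [  0   -3    6   0  -1 ]
  [  0   -1    2   0   0 ]
  [ 10  -20   45  -2  -6 ]
R1 := -1/4·R1
  [  1  -9/4   5  -1/4  -3/4 ]
  [  0    -3   6     0    -1 ]
  [  0    -1   2     0     0 ]
  [ 10   -20  45    -2    -6 ]
R4 := R4 − 10·R1
  [ 1  -9/4   5  -1/4  -3/4 ]
  [ 0    -3   6     0    -1 ]
  [ 0    -1   2     0     0 ]
  [ 0   5/2  -5   1/2   3/2 ]
R2 := -1/3·R2
  [ 1  -9/4   5  -1/4  -3/4 ]
  [ 0     1  -2     0   1/3 ]
  [ 0    -1   2     0     0 ]
  [ 0   5/2  -5   1/2   3/2 ]
R3 := R3 + R2
  [ 1  -9/4   5  -1/4  -3/4 ]
  [ 0     1  -2     0   1/3 ]
  [ 0     0   0     0   1/3 ]
  [ 0   5/2  -5   1/2   3/2 ]
R4 := R4 − 5/2·R2
  [ 1  -9/4   5  -1/4  -3/4 ]
  [ 0     1  -2     0   1/3 ]
  [ 0     0   0     0   1/3 ]
  [ 0     0   0   1/2   2/3 ]
R3 ↔ R4
  [ 1  -9/4   5  -1/4  -3/4 ]
  [ 0     1  -2     0   1/3 ]
  [ 0     0   0   1/2   2/3 ]
  [ 0     0   0     0   1/3 ]
R3 := 2·R3
  [ 1  -9/4   5  -1/4  -3/4 ]
  [ 0     1  -2     0   1/3 ]
  [ 0     0   0     1   4/3 ]
  [ 0     0   0     0   1/3 ]
R4 := 3·R4
  [ 1  -9/4   5  -1/4  -3/4 ]
  [ 0     1  -2     0   1/3 ]
  [ 0     0   0     1   4/3 ]
  [ 0     0   0     0     1 ]
R3 := R3 − 4/3·R4
  [ 1  -9/4   5  -1/4  -3/4 ]
  [ 0     1  -2     0   1/3 ]
  [ 0     0   0     1     0 ]
  [ 0     0   0     0     1 ]
R2 := R2 − 1/3·R4
  [ 1  -9/4   5  -1/4  -3/4 ]
  [ 0     1  -2     0     0 ]
  [ 0     0   0     1     0 ]
  [ 0     0   0     0     1 ]
R1 := R1 + 3/4·R4
  [ 1  -9/4   5  -1/4  0 ]
  [ 0     1  -2     0  0 ]
  [ 0     0   0     1  0 ]
  [ 0     0   0     0  1 ]
R1 := R1 + 1/4·R3
  [ 1  -9/4   5  0  0 ]
  [ 0     1  -2  0  0 ]
  [ 0     0   0  1  0 ]
  [ 0     0   0  0  1 ]
R1 := R1 + 9/4·R2
  [ 1  0  1/2  0  0 ]
  [ 0  1   -2  0  0 ]
  [ 0  0    0  1  0 ]
  [ 0  0    0  0  1 ]

1/2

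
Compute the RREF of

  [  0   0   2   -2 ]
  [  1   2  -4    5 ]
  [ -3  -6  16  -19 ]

R1 ↔ R2
  [  1   2  -4    5 ]
  [  0   0   2   -2 ]
  [ -3  -6  16  -19 ]
R3 → R3 + 3·R1
  [ 1  2  -4   5 ]
  [ 0  0   2  -2 ]
  [ 0  0   4  -4 ]
R2 → 1/2·R2
  [ 1  2  -4   5 ]
  [ 0  0   1  -1 ]
  [ 0  0   4  -4 ]
R3 → R3 − 4·R2
  [ 1  2  -4   5 ]
  [ 0  0   1  -1 ]
  [ 0  0   0   0 ]
R1 → R1 + 4·R2
  [ 1  2  0   1 ]
  [ 0  0  1  -1 ]
  [ 0  0  0   0 ]

[[1, 2, 0, 1], [0, 0, 1, -1], [0, 0, 0, 0]]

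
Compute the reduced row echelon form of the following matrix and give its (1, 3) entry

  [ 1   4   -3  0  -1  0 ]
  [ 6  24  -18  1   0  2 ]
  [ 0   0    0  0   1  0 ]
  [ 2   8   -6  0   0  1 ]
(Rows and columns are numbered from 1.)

-3

R2 → R2 − 6·R1
  [ 1  4  -3  0  -1  0 ]
  [ 0  0   0  1   6  2 ]
  [ 0  0   0  0   1  0 ]
  [ 2  8  -6  0   0  1 ]
R4 → R4 − 2·R1
  [ 1  4  -3  0  -1  0 ]
  [ 0  0   0  1   6  2 ]
  [ 0  0   0  0   1  0 ]
  [ 0  0   0  0   2  1 ]
R4 → R4 − 2·R3
  [ 1  4  -3  0  -1  0 ]
  [ 0  0   0  1   6  2 ]
  [ 0  0   0  0   1  0 ]
  [ 0  0   0  0   0  1 ]
R2 → R2 − 2·R4
  [ 1  4  -3  0  -1  0 ]
  [ 0  0   0  1   6  0 ]
  [ 0  0   0  0   1  0 ]
  [ 0  0   0  0   0  1 ]
R2 → R2 − 6·R3
  [ 1  4  -3  0  -1  0 ]
  [ 0  0   0  1   0  0 ]
  [ 0  0   0  0   1  0 ]
  [ 0  0   0  0   0  1 ]
R1 → R1 + R3
  [ 1  4  -3  0  0  0 ]
  [ 0  0   0  1  0  0 ]
  [ 0  0   0  0  1  0 ]
  [ 0  0   0  0  0  1 ]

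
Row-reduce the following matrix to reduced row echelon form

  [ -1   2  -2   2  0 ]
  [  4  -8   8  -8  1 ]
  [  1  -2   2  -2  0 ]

[[1, -2, 2, -2, 0], [0, 0, 0, 0, 1], [0, 0, 0, 0, 0]]

R1 := -1·R1
  [ 1  -2  2  -2  0 ]
  [ 4  -8  8  -8  1 ]
  [ 1  -2  2  -2  0 ]
R2 := R2 − 4·R1
  [ 1  -2  2  -2  0 ]
  [ 0   0  0   0  1 ]
  [ 1  -2  2  -2  0 ]
R3 := R3 − R1
  [ 1  -2  2  -2  0 ]
  [ 0   0  0   0  1 ]
  [ 0   0  0   0  0 ]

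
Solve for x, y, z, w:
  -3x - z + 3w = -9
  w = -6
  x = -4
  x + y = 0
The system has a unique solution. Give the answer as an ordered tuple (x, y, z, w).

(-4, 4, 3, -6)

Form the augmented matrix and row-reduce:
  [ -3  0  -1  3  |  -9 ]
  [  0  0   0  1  |  -6 ]
  [  1  0   0  0  |  -4 ]
  [  1  1   0  0  |   0 ]
r1 -> -1/3·r1
  [ 1  0  1/3  -1  |   3 ]
  [ 0  0    0   1  |  -6 ]
  [ 1  0    0   0  |  -4 ]
  [ 1  1    0   0  |   0 ]
r3 -> r3 − r1
  [ 1  0   1/3  -1  |   3 ]
  [ 0  0     0   1  |  -6 ]
  [ 0  0  -1/3   1  |  -7 ]
  [ 1  1     0   0  |   0 ]
r4 -> r4 − r1
  [ 1  0   1/3  -1  |   3 ]
  [ 0  0     0   1  |  -6 ]
  [ 0  0  -1/3   1  |  -7 ]
  [ 0  1  -1/3   1  |  -3 ]
r2 <-> r4
  [ 1  0   1/3  -1  |   3 ]
  [ 0  1  -1/3   1  |  -3 ]
  [ 0  0  -1/3   1  |  -7 ]
  [ 0  0     0   1  |  -6 ]
r3 -> -3·r3
  [ 1  0   1/3  -1  |   3 ]
  [ 0  1  -1/3   1  |  -3 ]
  [ 0  0     1  -3  |  21 ]
  [ 0  0     0   1  |  -6 ]
r3 -> r3 + 3·r4
  [ 1  0   1/3  -1  |   3 ]
  [ 0  1  -1/3   1  |  -3 ]
  [ 0  0     1   0  |   3 ]
  [ 0  0     0   1  |  -6 ]
r2 -> r2 − r4
  [ 1  0   1/3  -1  |   3 ]
  [ 0  1  -1/3   0  |   3 ]
  [ 0  0     1   0  |   3 ]
  [ 0  0     0   1  |  -6 ]
r1 -> r1 + r4
  [ 1  0   1/3  0  |  -3 ]
  [ 0  1  -1/3  0  |   3 ]
  [ 0  0     1  0  |   3 ]
  [ 0  0     0  1  |  -6 ]
r2 -> r2 + 1/3·r3
  [ 1  0  1/3  0  |  -3 ]
  [ 0  1    0  0  |   4 ]
  [ 0  0    1  0  |   3 ]
  [ 0  0    0  1  |  -6 ]
r1 -> r1 − 1/3·r3
  [ 1  0  0  0  |  -4 ]
  [ 0  1  0  0  |   4 ]
  [ 0  0  1  0  |   3 ]
  [ 0  0  0  1  |  -6 ]
Reading off the last column: x = -4, y = 4, z = 3, w = -6.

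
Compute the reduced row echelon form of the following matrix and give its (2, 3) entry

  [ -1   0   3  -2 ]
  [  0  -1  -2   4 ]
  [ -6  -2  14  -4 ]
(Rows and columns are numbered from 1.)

2

ρ1 ← -1·ρ1
ρ3 ← ρ3 + 6·ρ1
ρ2 ← -1·ρ2
ρ3 ← ρ3 + 2·ρ2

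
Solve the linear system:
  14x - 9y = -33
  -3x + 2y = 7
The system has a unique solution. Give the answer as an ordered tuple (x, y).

Form the augmented matrix and row-reduce:
  [ 14  -9  |  -33 ]
  [ -3   2  |    7 ]
Multiply R1 by 1/14.
  [  1  -9/14  |  -33/14 ]
  [ -3      2  |       7 ]
Add 3 times R1 to R2.
  [ 1  -9/14  |  -33/14 ]
  [ 0   1/14  |   -1/14 ]
Multiply R2 by 14.
  [ 1  -9/14  |  -33/14 ]
  [ 0      1  |      -1 ]
Add 9/14 times R2 to R1.
  [ 1  0  |  -3 ]
  [ 0  1  |  -1 ]
Reading off the last column: x = -3, y = -1.

(-3, -1)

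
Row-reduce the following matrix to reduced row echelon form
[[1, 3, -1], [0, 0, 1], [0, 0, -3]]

R3 -> R3 + 3·R2
  [ 1  3  -1 ]
  [ 0  0   1 ]
  [ 0  0   0 ]
R1 -> R1 + R2
  [ 1  3  0 ]
  [ 0  0  1 ]
  [ 0  0  0 ]

[[1, 3, 0], [0, 0, 1], [0, 0, 0]]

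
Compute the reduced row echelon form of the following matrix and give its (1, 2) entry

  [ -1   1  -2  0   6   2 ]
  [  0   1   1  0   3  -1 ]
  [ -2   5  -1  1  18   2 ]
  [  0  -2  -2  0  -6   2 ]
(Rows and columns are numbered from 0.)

1

r1 → -1·r1
  [  1  -1   2  0  -6  -2 ]
  [  0   1   1  0   3  -1 ]
  [ -2   5  -1  1  18   2 ]
  [  0  -2  -2  0  -6   2 ]
r3 → r3 + 2·r1
  [ 1  -1   2  0  -6  -2 ]
  [ 0   1   1  0   3  -1 ]
  [ 0   3   3  1   6  -2 ]
  [ 0  -2  -2  0  -6   2 ]
r3 → r3 − 3·r2
  [ 1  -1   2  0  -6  -2 ]
  [ 0   1   1  0   3  -1 ]
  [ 0   0   0  1  -3   1 ]
  [ 0  -2  -2  0  -6   2 ]
r4 → r4 + 2·r2
  [ 1  -1  2  0  -6  -2 ]
  [ 0   1  1  0   3  -1 ]
  [ 0   0  0  1  -3   1 ]
  [ 0   0  0  0   0   0 ]
r1 → r1 + r2
  [ 1  0  3  0  -3  -3 ]
  [ 0  1  1  0   3  -1 ]
  [ 0  0  0  1  -3   1 ]
  [ 0  0  0  0   0   0 ]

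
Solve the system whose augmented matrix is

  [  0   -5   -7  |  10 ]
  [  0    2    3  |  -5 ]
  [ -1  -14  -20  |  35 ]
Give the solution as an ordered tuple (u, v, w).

(-5, 5, -5)

Swap R1 and R3.
  [ -1  -14  -20  |  35 ]
  [  0    2    3  |  -5 ]
  [  0   -5   -7  |  10 ]
Multiply R1 by -1.
  [ 1  14  20  |  -35 ]
  [ 0   2   3  |   -5 ]
  [ 0  -5  -7  |   10 ]
Multiply R2 by 1/2.
  [ 1  14   20  |   -35 ]
  [ 0   1  3/2  |  -5/2 ]
  [ 0  -5   -7  |    10 ]
Add 5 times R2 to R3.
  [ 1  14   20  |   -35 ]
  [ 0   1  3/2  |  -5/2 ]
  [ 0   0  1/2  |  -5/2 ]
Multiply R3 by 2.
  [ 1  14   20  |   -35 ]
  [ 0   1  3/2  |  -5/2 ]
  [ 0   0    1  |    -5 ]
Subtract 3/2 times R3 from R2.
  [ 1  14  20  |  -35 ]
  [ 0   1   0  |    5 ]
  [ 0   0   1  |   -5 ]
Subtract 20 times R3 from R1.
  [ 1  14  0  |  65 ]
  [ 0   1  0  |   5 ]
  [ 0   0  1  |  -5 ]
Subtract 14 times R2 from R1.
  [ 1  0  0  |  -5 ]
  [ 0  1  0  |   5 ]
  [ 0  0  1  |  -5 ]
Reading off the last column: u = -5, v = 5, w = -5.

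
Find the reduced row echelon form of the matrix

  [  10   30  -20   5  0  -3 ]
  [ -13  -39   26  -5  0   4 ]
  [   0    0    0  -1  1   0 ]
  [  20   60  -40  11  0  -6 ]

Multiply ρ1 by 1/10.
  [   1    3   -2  1/2  0  -3/10 ]
  [ -13  -39   26   -5  0      4 ]
  [   0    0    0   -1  1      0 ]
  [  20   60  -40   11  0     -6 ]
Add 13 times ρ1 to ρ2.
  [  1   3   -2  1/2  0  -3/10 ]
  [  0   0    0  3/2  0   1/10 ]
  [  0   0    0   -1  1      0 ]
  [ 20  60  -40   11  0     -6 ]
Subtract 20 times ρ1 from ρ4.
  [ 1  3  -2  1/2  0  -3/10 ]
  [ 0  0   0  3/2  0   1/10 ]
  [ 0  0   0   -1  1      0 ]
  [ 0  0   0    1  0      0 ]
Multiply ρ2 by 2/3.
  [ 1  3  -2  1/2  0  -3/10 ]
  [ 0  0   0    1  0   1/15 ]
  [ 0  0   0   -1  1      0 ]
  [ 0  0   0    1  0      0 ]
Add ρ2 to ρ3.
  [ 1  3  -2  1/2  0  -3/10 ]
  [ 0  0   0    1  0   1/15 ]
  [ 0  0   0    0  1   1/15 ]
  [ 0  0   0    1  0      0 ]
Subtract ρ2 from ρ4.
  [ 1  3  -2  1/2  0  -3/10 ]
  [ 0  0   0    1  0   1/15 ]
  [ 0  0   0    0  1   1/15 ]
  [ 0  0   0    0  0  -1/15 ]
Multiply ρ4 by -15.
  [ 1  3  -2  1/2  0  -3/10 ]
  [ 0  0   0    1  0   1/15 ]
  [ 0  0   0    0  1   1/15 ]
  [ 0  0   0    0  0      1 ]
Subtract 1/15 times ρ4 from ρ3.
  [ 1  3  -2  1/2  0  -3/10 ]
  [ 0  0   0    1  0   1/15 ]
  [ 0  0   0    0  1      0 ]
  [ 0  0   0    0  0      1 ]
Subtract 1/15 times ρ4 from ρ2.
  [ 1  3  -2  1/2  0  -3/10 ]
  [ 0  0   0    1  0      0 ]
  [ 0  0   0    0  1      0 ]
  [ 0  0   0    0  0      1 ]
Add 3/10 times ρ4 to ρ1.
  [ 1  3  -2  1/2  0  0 ]
  [ 0  0   0    1  0  0 ]
  [ 0  0   0    0  1  0 ]
  [ 0  0   0    0  0  1 ]
Subtract 1/2 times ρ2 from ρ1.
  [ 1  3  -2  0  0  0 ]
  [ 0  0   0  1  0  0 ]
  [ 0  0   0  0  1  0 ]
  [ 0  0   0  0  0  1 ]

[[1, 3, -2, 0, 0, 0], [0, 0, 0, 1, 0, 0], [0, 0, 0, 0, 1, 0], [0, 0, 0, 0, 0, 1]]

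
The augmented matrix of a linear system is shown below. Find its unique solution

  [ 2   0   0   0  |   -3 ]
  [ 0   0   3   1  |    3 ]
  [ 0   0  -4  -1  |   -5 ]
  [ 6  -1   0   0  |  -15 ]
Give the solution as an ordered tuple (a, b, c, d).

(-3/2, 6, 2, -3)

r1 := 1/2·r1
  [ 1   0   0   0  |  -3/2 ]
  [ 0   0   3   1  |     3 ]
  [ 0   0  -4  -1  |    -5 ]
  [ 6  -1   0   0  |   -15 ]
r4 := r4 − 6·r1
  [ 1   0   0   0  |  -3/2 ]
  [ 0   0   3   1  |     3 ]
  [ 0   0  -4  -1  |    -5 ]
  [ 0  -1   0   0  |    -6 ]
r2 ↔ r4
  [ 1   0   0   0  |  -3/2 ]
  [ 0  -1   0   0  |    -6 ]
  [ 0   0  -4  -1  |    -5 ]
  [ 0   0   3   1  |     3 ]
r2 := -1·r2
  [ 1  0   0   0  |  -3/2 ]
  [ 0  1   0   0  |     6 ]
  [ 0  0  -4  -1  |    -5 ]
  [ 0  0   3   1  |     3 ]
r3 := -1/4·r3
  [ 1  0  0    0  |  -3/2 ]
  [ 0  1  0    0  |     6 ]
  [ 0  0  1  1/4  |   5/4 ]
  [ 0  0  3    1  |     3 ]
r4 := r4 − 3·r3
  [ 1  0  0    0  |  -3/2 ]
  [ 0  1  0    0  |     6 ]
  [ 0  0  1  1/4  |   5/4 ]
  [ 0  0  0  1/4  |  -3/4 ]
r4 := 4·r4
  [ 1  0  0    0  |  -3/2 ]
  [ 0  1  0    0  |     6 ]
  [ 0  0  1  1/4  |   5/4 ]
  [ 0  0  0    1  |    -3 ]
r3 := r3 − 1/4·r4
  [ 1  0  0  0  |  -3/2 ]
  [ 0  1  0  0  |     6 ]
  [ 0  0  1  0  |     2 ]
  [ 0  0  0  1  |    -3 ]
Reading off the last column: a = -3/2, b = 6, c = 2, d = -3.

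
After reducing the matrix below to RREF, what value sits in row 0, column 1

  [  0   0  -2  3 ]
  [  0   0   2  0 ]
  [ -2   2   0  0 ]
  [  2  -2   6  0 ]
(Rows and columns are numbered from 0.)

R1 ↔ R3
  [ -2   2   0  0 ]
  [  0   0   2  0 ]
  [  0   0  -2  3 ]
  [  2  -2   6  0 ]
R1 → -1/2·R1
  [ 1  -1   0  0 ]
  [ 0   0   2  0 ]
  [ 0   0  -2  3 ]
  [ 2  -2   6  0 ]
R4 → R4 − 2·R1
  [ 1  -1   0  0 ]
  [ 0   0   2  0 ]
  [ 0   0  -2  3 ]
  [ 0   0   6  0 ]
R2 → 1/2·R2
  [ 1  -1   0  0 ]
  [ 0   0   1  0 ]
  [ 0   0  -2  3 ]
  [ 0   0   6  0 ]
R3 → R3 + 2·R2
  [ 1  -1  0  0 ]
  [ 0   0  1  0 ]
  [ 0   0  0  3 ]
  [ 0   0  6  0 ]
R4 → R4 − 6·R2
  [ 1  -1  0  0 ]
  [ 0   0  1  0 ]
  [ 0   0  0  3 ]
  [ 0   0  0  0 ]
R3 → 1/3·R3
  [ 1  -1  0  0 ]
  [ 0   0  1  0 ]
  [ 0   0  0  1 ]
  [ 0   0  0  0 ]

-1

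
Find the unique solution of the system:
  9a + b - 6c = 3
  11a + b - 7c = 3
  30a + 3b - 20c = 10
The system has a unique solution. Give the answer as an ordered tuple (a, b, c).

(-1, 0, -2)

Form the augmented matrix and row-reduce:
  [  9  1   -6  |   3 ]
  [ 11  1   -7  |   3 ]
  [ 30  3  -20  |  10 ]
ρ1 -> 1/9·ρ1
ρ2 -> ρ2 − 11·ρ1
ρ3 -> ρ3 − 30·ρ1
ρ2 -> -9/2·ρ2
ρ3 -> ρ3 + 1/3·ρ2
ρ3 -> -2·ρ3
ρ2 -> ρ2 + 3/2·ρ3
ρ1 -> ρ1 + 2/3·ρ3
ρ1 -> ρ1 − 1/9·ρ2
Reading off the last column: a = -1, b = 0, c = -2.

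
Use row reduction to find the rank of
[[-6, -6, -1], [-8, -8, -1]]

Multiply R1 by -1/6.
Add 8 times R1 to R2.
Multiply R2 by 3.
Subtract 1/6 times R2 from R1.
The reduced form has 2 nonzero rows.

rank = 2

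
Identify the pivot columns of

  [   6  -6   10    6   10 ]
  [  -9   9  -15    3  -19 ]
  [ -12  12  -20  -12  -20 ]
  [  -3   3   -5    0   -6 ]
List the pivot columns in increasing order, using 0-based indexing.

0, 3

Multiply R1 by 1/6.
  [   1  -1  5/3    1  5/3 ]
  [  -9   9  -15    3  -19 ]
  [ -12  12  -20  -12  -20 ]
  [  -3   3   -5    0   -6 ]
Add 9 times R1 to R2.
  [   1  -1  5/3    1  5/3 ]
  [   0   0    0   12   -4 ]
  [ -12  12  -20  -12  -20 ]
  [  -3   3   -5    0   -6 ]
Add 12 times R1 to R3.
  [  1  -1  5/3   1  5/3 ]
  [  0   0    0  12   -4 ]
  [  0   0    0   0    0 ]
  [ -3   3   -5   0   -6 ]
Add 3 times R1 to R4.
  [ 1  -1  5/3   1  5/3 ]
  [ 0   0    0  12   -4 ]
  [ 0   0    0   0    0 ]
  [ 0   0    0   3   -1 ]
Multiply R2 by 1/12.
  [ 1  -1  5/3  1   5/3 ]
  [ 0   0    0  1  -1/3 ]
  [ 0   0    0  0     0 ]
  [ 0   0    0  3    -1 ]
Subtract 3 times R2 from R4.
  [ 1  -1  5/3  1   5/3 ]
  [ 0   0    0  1  -1/3 ]
  [ 0   0    0  0     0 ]
  [ 0   0    0  0     0 ]
Subtract R2 from R1.
  [ 1  -1  5/3  0     2 ]
  [ 0   0    0  1  -1/3 ]
  [ 0   0    0  0     0 ]
  [ 0   0    0  0     0 ]
Pivot columns are the columns containing a leading 1.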